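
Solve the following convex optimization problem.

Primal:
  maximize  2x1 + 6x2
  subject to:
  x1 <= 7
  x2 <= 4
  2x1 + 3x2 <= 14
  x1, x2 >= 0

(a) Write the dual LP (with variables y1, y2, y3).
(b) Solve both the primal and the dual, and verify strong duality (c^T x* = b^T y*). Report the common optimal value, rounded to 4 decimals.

The standard primal-dual pair for 'max c^T x s.t. A x <= b, x >= 0' is:
  Dual:  min b^T y  s.t.  A^T y >= c,  y >= 0.

So the dual LP is:
  minimize  7y1 + 4y2 + 14y3
  subject to:
    y1 + 2y3 >= 2
    y2 + 3y3 >= 6
    y1, y2, y3 >= 0

Solving the primal: x* = (1, 4).
  primal value c^T x* = 26.
Solving the dual: y* = (0, 3, 1).
  dual value b^T y* = 26.
Strong duality: c^T x* = b^T y*. Confirmed.

26


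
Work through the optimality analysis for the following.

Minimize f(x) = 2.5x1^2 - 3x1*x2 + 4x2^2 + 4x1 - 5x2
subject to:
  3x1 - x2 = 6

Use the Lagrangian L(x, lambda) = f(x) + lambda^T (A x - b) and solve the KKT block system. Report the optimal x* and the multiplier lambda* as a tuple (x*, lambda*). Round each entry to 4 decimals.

Form the Lagrangian:
  L(x, lambda) = (1/2) x^T Q x + c^T x + lambda^T (A x - b)
Stationarity (grad_x L = 0): Q x + c + A^T lambda = 0.
Primal feasibility: A x = b.

This gives the KKT block system:
  [ Q   A^T ] [ x     ]   [-c ]
  [ A    0  ] [ lambda ] = [ b ]

Solving the linear system:
  x*      = (2.322, 0.9661)
  lambda* = (-4.2373)
  f(x*)   = 14.9407

x* = (2.322, 0.9661), lambda* = (-4.2373)


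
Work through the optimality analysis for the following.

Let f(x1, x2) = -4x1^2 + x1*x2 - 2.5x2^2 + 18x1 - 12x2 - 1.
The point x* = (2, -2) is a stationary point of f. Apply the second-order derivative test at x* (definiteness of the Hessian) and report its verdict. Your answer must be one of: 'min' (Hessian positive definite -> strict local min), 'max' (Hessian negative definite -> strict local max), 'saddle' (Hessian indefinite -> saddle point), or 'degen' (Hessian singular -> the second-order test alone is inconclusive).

Compute the Hessian H = grad^2 f:
  H = [[-8, 1], [1, -5]]
Verify stationarity: grad f(x*) = H x* + g = (0, 0).
Eigenvalues of H: -8.3028, -4.6972.
Both eigenvalues < 0, so H is negative definite -> x* is a strict local max.

max


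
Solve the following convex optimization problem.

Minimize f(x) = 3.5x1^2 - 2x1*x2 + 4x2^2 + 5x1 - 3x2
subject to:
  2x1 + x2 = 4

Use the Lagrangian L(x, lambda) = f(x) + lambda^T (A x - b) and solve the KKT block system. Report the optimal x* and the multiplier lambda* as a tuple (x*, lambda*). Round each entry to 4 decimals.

Form the Lagrangian:
  L(x, lambda) = (1/2) x^T Q x + c^T x + lambda^T (A x - b)
Stationarity (grad_x L = 0): Q x + c + A^T lambda = 0.
Primal feasibility: A x = b.

This gives the KKT block system:
  [ Q   A^T ] [ x     ]   [-c ]
  [ A    0  ] [ lambda ] = [ b ]

Solving the linear system:
  x*      = (1.2979, 1.4043)
  lambda* = (-5.6383)
  f(x*)   = 12.4149

x* = (1.2979, 1.4043), lambda* = (-5.6383)


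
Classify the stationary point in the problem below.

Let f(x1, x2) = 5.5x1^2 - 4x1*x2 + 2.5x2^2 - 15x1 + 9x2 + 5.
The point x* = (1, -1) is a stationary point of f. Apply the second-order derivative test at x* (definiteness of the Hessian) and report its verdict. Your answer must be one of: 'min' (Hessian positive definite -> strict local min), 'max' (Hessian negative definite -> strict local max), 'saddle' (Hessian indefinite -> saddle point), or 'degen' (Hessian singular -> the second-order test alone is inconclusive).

Compute the Hessian H = grad^2 f:
  H = [[11, -4], [-4, 5]]
Verify stationarity: grad f(x*) = H x* + g = (0, 0).
Eigenvalues of H: 3, 13.
Both eigenvalues > 0, so H is positive definite -> x* is a strict local min.

min


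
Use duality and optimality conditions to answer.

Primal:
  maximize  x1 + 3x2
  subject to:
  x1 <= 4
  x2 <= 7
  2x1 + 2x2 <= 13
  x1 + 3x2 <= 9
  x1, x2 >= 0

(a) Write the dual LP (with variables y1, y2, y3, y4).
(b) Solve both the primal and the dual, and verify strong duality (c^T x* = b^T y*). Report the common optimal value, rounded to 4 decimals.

The standard primal-dual pair for 'max c^T x s.t. A x <= b, x >= 0' is:
  Dual:  min b^T y  s.t.  A^T y >= c,  y >= 0.

So the dual LP is:
  minimize  4y1 + 7y2 + 13y3 + 9y4
  subject to:
    y1 + 2y3 + y4 >= 1
    y2 + 2y3 + 3y4 >= 3
    y1, y2, y3, y4 >= 0

Solving the primal: x* = (4, 1.6667).
  primal value c^T x* = 9.
Solving the dual: y* = (0, 0, 0, 1).
  dual value b^T y* = 9.
Strong duality: c^T x* = b^T y*. Confirmed.

9


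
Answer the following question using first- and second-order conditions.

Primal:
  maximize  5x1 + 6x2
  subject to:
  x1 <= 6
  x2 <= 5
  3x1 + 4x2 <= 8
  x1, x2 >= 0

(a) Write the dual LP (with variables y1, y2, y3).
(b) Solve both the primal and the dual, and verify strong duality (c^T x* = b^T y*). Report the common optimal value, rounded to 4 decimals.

The standard primal-dual pair for 'max c^T x s.t. A x <= b, x >= 0' is:
  Dual:  min b^T y  s.t.  A^T y >= c,  y >= 0.

So the dual LP is:
  minimize  6y1 + 5y2 + 8y3
  subject to:
    y1 + 3y3 >= 5
    y2 + 4y3 >= 6
    y1, y2, y3 >= 0

Solving the primal: x* = (2.6667, 0).
  primal value c^T x* = 13.3333.
Solving the dual: y* = (0, 0, 1.6667).
  dual value b^T y* = 13.3333.
Strong duality: c^T x* = b^T y*. Confirmed.

13.3333


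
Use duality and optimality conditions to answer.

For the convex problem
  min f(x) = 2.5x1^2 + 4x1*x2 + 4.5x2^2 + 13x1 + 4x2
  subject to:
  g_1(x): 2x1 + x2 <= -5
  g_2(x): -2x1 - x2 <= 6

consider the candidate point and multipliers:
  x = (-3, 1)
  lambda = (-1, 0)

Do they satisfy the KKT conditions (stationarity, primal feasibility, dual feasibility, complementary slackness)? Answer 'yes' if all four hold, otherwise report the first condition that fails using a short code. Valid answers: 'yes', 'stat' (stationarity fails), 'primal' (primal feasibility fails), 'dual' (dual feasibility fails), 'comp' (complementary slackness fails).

Gradient of f: grad f(x) = Q x + c = (2, 1)
Constraint values g_i(x) = a_i^T x - b_i:
  g_1((-3, 1)) = 0
  g_2((-3, 1)) = -1
Stationarity residual: grad f(x) + sum_i lambda_i a_i = (0, 0)
  -> stationarity OK
Primal feasibility (all g_i <= 0): OK
Dual feasibility (all lambda_i >= 0): FAILS
Complementary slackness (lambda_i * g_i(x) = 0 for all i): OK

Verdict: the first failing condition is dual_feasibility -> dual.

dual


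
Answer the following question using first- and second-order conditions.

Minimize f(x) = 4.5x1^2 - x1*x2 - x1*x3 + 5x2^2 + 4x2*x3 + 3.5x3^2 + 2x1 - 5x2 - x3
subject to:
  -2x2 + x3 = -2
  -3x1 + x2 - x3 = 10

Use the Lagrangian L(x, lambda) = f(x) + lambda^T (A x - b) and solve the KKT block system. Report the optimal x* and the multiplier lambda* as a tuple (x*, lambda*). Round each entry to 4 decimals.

Form the Lagrangian:
  L(x, lambda) = (1/2) x^T Q x + c^T x + lambda^T (A x - b)
Stationarity (grad_x L = 0): Q x + c + A^T lambda = 0.
Primal feasibility: A x = b.

This gives the KKT block system:
  [ Q   A^T ] [ x     ]   [-c ]
  [ A    0  ] [ lambda ] = [ b ]

Solving the linear system:
  x*      = (-2.8324, 0.4971, -1.0058)
  lambda* = (-4.4405, -7.6608)
  f(x*)   = 30.2914

x* = (-2.8324, 0.4971, -1.0058), lambda* = (-4.4405, -7.6608)


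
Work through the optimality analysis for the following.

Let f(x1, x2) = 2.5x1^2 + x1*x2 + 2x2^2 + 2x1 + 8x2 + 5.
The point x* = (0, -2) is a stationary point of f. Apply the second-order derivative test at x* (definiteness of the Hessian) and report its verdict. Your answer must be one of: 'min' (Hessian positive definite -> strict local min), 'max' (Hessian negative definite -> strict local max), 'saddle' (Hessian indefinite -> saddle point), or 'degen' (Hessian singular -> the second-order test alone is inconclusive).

Compute the Hessian H = grad^2 f:
  H = [[5, 1], [1, 4]]
Verify stationarity: grad f(x*) = H x* + g = (0, 0).
Eigenvalues of H: 3.382, 5.618.
Both eigenvalues > 0, so H is positive definite -> x* is a strict local min.

min


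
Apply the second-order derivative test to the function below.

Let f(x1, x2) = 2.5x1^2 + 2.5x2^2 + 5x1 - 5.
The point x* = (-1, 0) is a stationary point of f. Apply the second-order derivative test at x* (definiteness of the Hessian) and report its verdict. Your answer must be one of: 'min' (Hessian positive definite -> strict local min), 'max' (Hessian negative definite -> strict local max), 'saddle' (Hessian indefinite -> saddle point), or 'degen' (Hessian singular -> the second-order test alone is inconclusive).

Compute the Hessian H = grad^2 f:
  H = [[5, 0], [0, 5]]
Verify stationarity: grad f(x*) = H x* + g = (0, 0).
Eigenvalues of H: 5, 5.
Both eigenvalues > 0, so H is positive definite -> x* is a strict local min.

min


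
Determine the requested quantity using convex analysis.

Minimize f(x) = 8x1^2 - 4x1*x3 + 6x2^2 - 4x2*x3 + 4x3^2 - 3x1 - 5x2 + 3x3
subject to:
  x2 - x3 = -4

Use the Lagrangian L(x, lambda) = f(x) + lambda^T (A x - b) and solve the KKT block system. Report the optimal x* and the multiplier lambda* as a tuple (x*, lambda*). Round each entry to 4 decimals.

Form the Lagrangian:
  L(x, lambda) = (1/2) x^T Q x + c^T x + lambda^T (A x - b)
Stationarity (grad_x L = 0): Q x + c + A^T lambda = 0.
Primal feasibility: A x = b.

This gives the KKT block system:
  [ Q   A^T ] [ x     ]   [-c ]
  [ A    0  ] [ lambda ] = [ b ]

Solving the linear system:
  x*      = (0.9773, -0.8409, 3.1591)
  lambda* = (27.7273)
  f(x*)   = 60.8295

x* = (0.9773, -0.8409, 3.1591), lambda* = (27.7273)


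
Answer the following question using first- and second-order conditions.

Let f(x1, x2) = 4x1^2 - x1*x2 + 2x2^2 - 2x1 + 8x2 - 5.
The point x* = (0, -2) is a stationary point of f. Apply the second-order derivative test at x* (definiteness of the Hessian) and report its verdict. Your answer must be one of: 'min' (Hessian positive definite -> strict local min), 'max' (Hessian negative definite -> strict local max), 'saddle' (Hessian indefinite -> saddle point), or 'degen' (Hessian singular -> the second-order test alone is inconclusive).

Compute the Hessian H = grad^2 f:
  H = [[8, -1], [-1, 4]]
Verify stationarity: grad f(x*) = H x* + g = (0, 0).
Eigenvalues of H: 3.7639, 8.2361.
Both eigenvalues > 0, so H is positive definite -> x* is a strict local min.

min


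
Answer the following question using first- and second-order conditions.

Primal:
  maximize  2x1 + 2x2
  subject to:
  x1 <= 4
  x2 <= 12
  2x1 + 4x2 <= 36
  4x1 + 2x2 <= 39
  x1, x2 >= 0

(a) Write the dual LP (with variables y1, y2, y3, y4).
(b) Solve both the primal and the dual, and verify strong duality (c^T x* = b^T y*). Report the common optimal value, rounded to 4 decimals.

The standard primal-dual pair for 'max c^T x s.t. A x <= b, x >= 0' is:
  Dual:  min b^T y  s.t.  A^T y >= c,  y >= 0.

So the dual LP is:
  minimize  4y1 + 12y2 + 36y3 + 39y4
  subject to:
    y1 + 2y3 + 4y4 >= 2
    y2 + 4y3 + 2y4 >= 2
    y1, y2, y3, y4 >= 0

Solving the primal: x* = (4, 7).
  primal value c^T x* = 22.
Solving the dual: y* = (1, 0, 0.5, 0).
  dual value b^T y* = 22.
Strong duality: c^T x* = b^T y*. Confirmed.

22


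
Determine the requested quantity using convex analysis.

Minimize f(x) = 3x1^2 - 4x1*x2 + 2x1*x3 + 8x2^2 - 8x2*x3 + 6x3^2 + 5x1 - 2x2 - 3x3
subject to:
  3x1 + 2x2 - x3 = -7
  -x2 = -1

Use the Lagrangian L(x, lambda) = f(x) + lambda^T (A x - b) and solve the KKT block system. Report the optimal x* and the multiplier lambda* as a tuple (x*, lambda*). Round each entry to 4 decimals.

Form the Lagrangian:
  L(x, lambda) = (1/2) x^T Q x + c^T x + lambda^T (A x - b)
Stationarity (grad_x L = 0): Q x + c + A^T lambda = 0.
Primal feasibility: A x = b.

This gives the KKT block system:
  [ Q   A^T ] [ x     ]   [-c ]
  [ A    0  ] [ lambda ] = [ b ]

Solving the linear system:
  x*      = (-2.4603, 1, 1.619)
  lambda* = (3.5079, 17.9048)
  f(x*)   = 11.6508

x* = (-2.4603, 1, 1.619), lambda* = (3.5079, 17.9048)


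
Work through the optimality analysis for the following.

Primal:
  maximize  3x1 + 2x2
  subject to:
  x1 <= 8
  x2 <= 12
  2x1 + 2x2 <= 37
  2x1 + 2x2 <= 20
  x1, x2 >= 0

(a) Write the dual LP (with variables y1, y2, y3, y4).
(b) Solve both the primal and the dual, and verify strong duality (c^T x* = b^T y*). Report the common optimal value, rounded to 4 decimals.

The standard primal-dual pair for 'max c^T x s.t. A x <= b, x >= 0' is:
  Dual:  min b^T y  s.t.  A^T y >= c,  y >= 0.

So the dual LP is:
  minimize  8y1 + 12y2 + 37y3 + 20y4
  subject to:
    y1 + 2y3 + 2y4 >= 3
    y2 + 2y3 + 2y4 >= 2
    y1, y2, y3, y4 >= 0

Solving the primal: x* = (8, 2).
  primal value c^T x* = 28.
Solving the dual: y* = (1, 0, 0, 1).
  dual value b^T y* = 28.
Strong duality: c^T x* = b^T y*. Confirmed.

28


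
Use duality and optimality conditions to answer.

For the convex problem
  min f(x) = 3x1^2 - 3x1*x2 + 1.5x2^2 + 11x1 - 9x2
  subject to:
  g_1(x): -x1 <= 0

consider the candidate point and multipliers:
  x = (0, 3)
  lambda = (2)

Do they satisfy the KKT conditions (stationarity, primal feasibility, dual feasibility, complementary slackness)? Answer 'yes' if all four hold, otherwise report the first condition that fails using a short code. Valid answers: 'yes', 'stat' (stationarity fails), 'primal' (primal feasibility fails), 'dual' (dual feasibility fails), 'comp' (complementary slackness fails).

Gradient of f: grad f(x) = Q x + c = (2, 0)
Constraint values g_i(x) = a_i^T x - b_i:
  g_1((0, 3)) = 0
Stationarity residual: grad f(x) + sum_i lambda_i a_i = (0, 0)
  -> stationarity OK
Primal feasibility (all g_i <= 0): OK
Dual feasibility (all lambda_i >= 0): OK
Complementary slackness (lambda_i * g_i(x) = 0 for all i): OK

Verdict: yes, KKT holds.

yes


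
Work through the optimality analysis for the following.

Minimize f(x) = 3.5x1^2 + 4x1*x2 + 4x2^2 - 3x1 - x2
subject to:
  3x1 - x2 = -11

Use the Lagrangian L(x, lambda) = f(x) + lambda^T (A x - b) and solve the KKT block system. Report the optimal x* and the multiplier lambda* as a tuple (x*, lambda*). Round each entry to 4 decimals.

Form the Lagrangian:
  L(x, lambda) = (1/2) x^T Q x + c^T x + lambda^T (A x - b)
Stationarity (grad_x L = 0): Q x + c + A^T lambda = 0.
Primal feasibility: A x = b.

This gives the KKT block system:
  [ Q   A^T ] [ x     ]   [-c ]
  [ A    0  ] [ lambda ] = [ b ]

Solving the linear system:
  x*      = (-2.932, 2.2039)
  lambda* = (4.9029)
  f(x*)   = 30.2621

x* = (-2.932, 2.2039), lambda* = (4.9029)


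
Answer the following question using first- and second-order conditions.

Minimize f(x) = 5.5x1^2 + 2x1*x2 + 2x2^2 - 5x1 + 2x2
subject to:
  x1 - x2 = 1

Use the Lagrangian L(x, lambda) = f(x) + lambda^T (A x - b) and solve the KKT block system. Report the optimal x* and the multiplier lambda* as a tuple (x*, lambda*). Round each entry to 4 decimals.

Form the Lagrangian:
  L(x, lambda) = (1/2) x^T Q x + c^T x + lambda^T (A x - b)
Stationarity (grad_x L = 0): Q x + c + A^T lambda = 0.
Primal feasibility: A x = b.

This gives the KKT block system:
  [ Q   A^T ] [ x     ]   [-c ]
  [ A    0  ] [ lambda ] = [ b ]

Solving the linear system:
  x*      = (0.4737, -0.5263)
  lambda* = (0.8421)
  f(x*)   = -2.1316

x* = (0.4737, -0.5263), lambda* = (0.8421)


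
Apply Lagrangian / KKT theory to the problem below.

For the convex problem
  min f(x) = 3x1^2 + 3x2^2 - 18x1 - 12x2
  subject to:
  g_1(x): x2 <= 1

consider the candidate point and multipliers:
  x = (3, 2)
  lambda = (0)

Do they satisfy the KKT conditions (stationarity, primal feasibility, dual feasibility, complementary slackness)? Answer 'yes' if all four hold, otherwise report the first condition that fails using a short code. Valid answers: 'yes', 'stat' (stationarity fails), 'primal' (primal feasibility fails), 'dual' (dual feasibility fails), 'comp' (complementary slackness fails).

Gradient of f: grad f(x) = Q x + c = (0, 0)
Constraint values g_i(x) = a_i^T x - b_i:
  g_1((3, 2)) = 1
Stationarity residual: grad f(x) + sum_i lambda_i a_i = (0, 0)
  -> stationarity OK
Primal feasibility (all g_i <= 0): FAILS
Dual feasibility (all lambda_i >= 0): OK
Complementary slackness (lambda_i * g_i(x) = 0 for all i): OK

Verdict: the first failing condition is primal_feasibility -> primal.

primal


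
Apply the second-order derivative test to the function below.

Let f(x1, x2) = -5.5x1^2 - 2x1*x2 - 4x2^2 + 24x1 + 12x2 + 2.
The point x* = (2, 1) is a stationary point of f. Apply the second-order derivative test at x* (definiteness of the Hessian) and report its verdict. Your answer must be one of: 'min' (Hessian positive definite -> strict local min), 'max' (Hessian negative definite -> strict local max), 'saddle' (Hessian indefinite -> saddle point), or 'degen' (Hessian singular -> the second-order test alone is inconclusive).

Compute the Hessian H = grad^2 f:
  H = [[-11, -2], [-2, -8]]
Verify stationarity: grad f(x*) = H x* + g = (0, 0).
Eigenvalues of H: -12, -7.
Both eigenvalues < 0, so H is negative definite -> x* is a strict local max.

max


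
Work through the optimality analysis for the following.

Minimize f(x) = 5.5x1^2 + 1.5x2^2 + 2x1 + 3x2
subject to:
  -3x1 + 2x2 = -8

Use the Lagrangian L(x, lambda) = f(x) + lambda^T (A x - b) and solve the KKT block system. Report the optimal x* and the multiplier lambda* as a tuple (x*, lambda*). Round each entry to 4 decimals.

Form the Lagrangian:
  L(x, lambda) = (1/2) x^T Q x + c^T x + lambda^T (A x - b)
Stationarity (grad_x L = 0): Q x + c + A^T lambda = 0.
Primal feasibility: A x = b.

This gives the KKT block system:
  [ Q   A^T ] [ x     ]   [-c ]
  [ A    0  ] [ lambda ] = [ b ]

Solving the linear system:
  x*      = (0.6479, -3.0282)
  lambda* = (3.0423)
  f(x*)   = 8.2746

x* = (0.6479, -3.0282), lambda* = (3.0423)


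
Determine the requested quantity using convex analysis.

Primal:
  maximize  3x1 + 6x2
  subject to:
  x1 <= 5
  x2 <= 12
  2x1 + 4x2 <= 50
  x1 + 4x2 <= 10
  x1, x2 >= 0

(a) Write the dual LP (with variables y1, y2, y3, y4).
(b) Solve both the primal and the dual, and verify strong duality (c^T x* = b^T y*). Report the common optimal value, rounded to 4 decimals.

The standard primal-dual pair for 'max c^T x s.t. A x <= b, x >= 0' is:
  Dual:  min b^T y  s.t.  A^T y >= c,  y >= 0.

So the dual LP is:
  minimize  5y1 + 12y2 + 50y3 + 10y4
  subject to:
    y1 + 2y3 + y4 >= 3
    y2 + 4y3 + 4y4 >= 6
    y1, y2, y3, y4 >= 0

Solving the primal: x* = (5, 1.25).
  primal value c^T x* = 22.5.
Solving the dual: y* = (1.5, 0, 0, 1.5).
  dual value b^T y* = 22.5.
Strong duality: c^T x* = b^T y*. Confirmed.

22.5


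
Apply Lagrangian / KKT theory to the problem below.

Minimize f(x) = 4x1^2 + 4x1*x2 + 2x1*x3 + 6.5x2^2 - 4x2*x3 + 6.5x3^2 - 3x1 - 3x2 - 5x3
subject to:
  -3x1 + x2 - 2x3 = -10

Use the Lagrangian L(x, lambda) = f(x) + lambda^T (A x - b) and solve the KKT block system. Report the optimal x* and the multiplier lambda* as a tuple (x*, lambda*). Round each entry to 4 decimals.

Form the Lagrangian:
  L(x, lambda) = (1/2) x^T Q x + c^T x + lambda^T (A x - b)
Stationarity (grad_x L = 0): Q x + c + A^T lambda = 0.
Primal feasibility: A x = b.

This gives the KKT block system:
  [ Q   A^T ] [ x     ]   [-c ]
  [ A    0  ] [ lambda ] = [ b ]

Solving the linear system:
  x*      = (2.6898, -0.8459, 0.5423)
  lambda* = (5.4066)
  f(x*)   = 22.9111

x* = (2.6898, -0.8459, 0.5423), lambda* = (5.4066)


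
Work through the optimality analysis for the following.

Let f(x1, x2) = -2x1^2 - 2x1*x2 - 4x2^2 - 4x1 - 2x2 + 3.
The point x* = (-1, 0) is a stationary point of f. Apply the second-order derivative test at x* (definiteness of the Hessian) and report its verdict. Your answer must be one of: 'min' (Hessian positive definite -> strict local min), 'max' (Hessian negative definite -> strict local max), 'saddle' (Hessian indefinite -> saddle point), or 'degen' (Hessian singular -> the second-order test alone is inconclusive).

Compute the Hessian H = grad^2 f:
  H = [[-4, -2], [-2, -8]]
Verify stationarity: grad f(x*) = H x* + g = (0, 0).
Eigenvalues of H: -8.8284, -3.1716.
Both eigenvalues < 0, so H is negative definite -> x* is a strict local max.

max


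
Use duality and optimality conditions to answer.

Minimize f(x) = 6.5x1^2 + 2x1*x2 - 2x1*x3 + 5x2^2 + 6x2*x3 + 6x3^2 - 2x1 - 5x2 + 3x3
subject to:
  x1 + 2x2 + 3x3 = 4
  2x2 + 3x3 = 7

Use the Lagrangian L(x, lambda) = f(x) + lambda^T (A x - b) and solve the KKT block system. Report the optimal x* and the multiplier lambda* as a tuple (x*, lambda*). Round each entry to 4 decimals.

Form the Lagrangian:
  L(x, lambda) = (1/2) x^T Q x + c^T x + lambda^T (A x - b)
Stationarity (grad_x L = 0): Q x + c + A^T lambda = 0.
Primal feasibility: A x = b.

This gives the KKT block system:
  [ Q   A^T ] [ x     ]   [-c ]
  [ A    0  ] [ lambda ] = [ b ]

Solving the linear system:
  x*      = (-3, 2.9545, 0.3636)
  lambda* = (35.8182, -46.1818)
  f(x*)   = 86.1591

x* = (-3, 2.9545, 0.3636), lambda* = (35.8182, -46.1818)


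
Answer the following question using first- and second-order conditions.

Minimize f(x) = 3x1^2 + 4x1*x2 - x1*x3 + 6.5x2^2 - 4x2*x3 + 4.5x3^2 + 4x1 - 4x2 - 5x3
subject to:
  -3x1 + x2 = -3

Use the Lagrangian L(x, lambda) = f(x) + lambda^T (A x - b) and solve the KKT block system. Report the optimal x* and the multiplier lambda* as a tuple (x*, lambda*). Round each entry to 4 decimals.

Form the Lagrangian:
  L(x, lambda) = (1/2) x^T Q x + c^T x + lambda^T (A x - b)
Stationarity (grad_x L = 0): Q x + c + A^T lambda = 0.
Primal feasibility: A x = b.

This gives the KKT block system:
  [ Q   A^T ] [ x     ]   [-c ]
  [ A    0  ] [ lambda ] = [ b ]

Solving the linear system:
  x*      = (0.9896, -0.0312, 0.6516)
  lambda* = (3.0537)
  f(x*)   = 4.9931

x* = (0.9896, -0.0312, 0.6516), lambda* = (3.0537)


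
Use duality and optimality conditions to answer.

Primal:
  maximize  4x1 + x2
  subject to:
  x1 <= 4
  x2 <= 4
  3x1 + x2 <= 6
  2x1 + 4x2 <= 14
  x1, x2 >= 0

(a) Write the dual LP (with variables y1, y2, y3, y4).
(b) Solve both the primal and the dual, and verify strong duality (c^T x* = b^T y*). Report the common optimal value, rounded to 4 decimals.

The standard primal-dual pair for 'max c^T x s.t. A x <= b, x >= 0' is:
  Dual:  min b^T y  s.t.  A^T y >= c,  y >= 0.

So the dual LP is:
  minimize  4y1 + 4y2 + 6y3 + 14y4
  subject to:
    y1 + 3y3 + 2y4 >= 4
    y2 + y3 + 4y4 >= 1
    y1, y2, y3, y4 >= 0

Solving the primal: x* = (2, 0).
  primal value c^T x* = 8.
Solving the dual: y* = (0, 0, 1.3333, 0).
  dual value b^T y* = 8.
Strong duality: c^T x* = b^T y*. Confirmed.

8


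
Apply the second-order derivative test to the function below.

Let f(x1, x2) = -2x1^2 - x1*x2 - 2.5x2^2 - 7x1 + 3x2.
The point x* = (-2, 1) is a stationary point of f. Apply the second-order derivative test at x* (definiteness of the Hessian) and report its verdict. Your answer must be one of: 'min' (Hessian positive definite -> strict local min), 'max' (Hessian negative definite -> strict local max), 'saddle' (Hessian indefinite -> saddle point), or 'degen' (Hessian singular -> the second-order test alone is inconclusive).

Compute the Hessian H = grad^2 f:
  H = [[-4, -1], [-1, -5]]
Verify stationarity: grad f(x*) = H x* + g = (0, 0).
Eigenvalues of H: -5.618, -3.382.
Both eigenvalues < 0, so H is negative definite -> x* is a strict local max.

max


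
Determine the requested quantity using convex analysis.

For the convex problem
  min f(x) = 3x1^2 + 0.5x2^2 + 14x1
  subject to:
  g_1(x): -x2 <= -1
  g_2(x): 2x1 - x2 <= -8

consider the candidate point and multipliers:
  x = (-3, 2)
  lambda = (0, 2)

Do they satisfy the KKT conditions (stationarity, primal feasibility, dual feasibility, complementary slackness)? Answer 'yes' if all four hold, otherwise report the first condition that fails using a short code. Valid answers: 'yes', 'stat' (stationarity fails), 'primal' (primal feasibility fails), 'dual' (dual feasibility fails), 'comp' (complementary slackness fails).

Gradient of f: grad f(x) = Q x + c = (-4, 2)
Constraint values g_i(x) = a_i^T x - b_i:
  g_1((-3, 2)) = -1
  g_2((-3, 2)) = 0
Stationarity residual: grad f(x) + sum_i lambda_i a_i = (0, 0)
  -> stationarity OK
Primal feasibility (all g_i <= 0): OK
Dual feasibility (all lambda_i >= 0): OK
Complementary slackness (lambda_i * g_i(x) = 0 for all i): OK

Verdict: yes, KKT holds.

yes


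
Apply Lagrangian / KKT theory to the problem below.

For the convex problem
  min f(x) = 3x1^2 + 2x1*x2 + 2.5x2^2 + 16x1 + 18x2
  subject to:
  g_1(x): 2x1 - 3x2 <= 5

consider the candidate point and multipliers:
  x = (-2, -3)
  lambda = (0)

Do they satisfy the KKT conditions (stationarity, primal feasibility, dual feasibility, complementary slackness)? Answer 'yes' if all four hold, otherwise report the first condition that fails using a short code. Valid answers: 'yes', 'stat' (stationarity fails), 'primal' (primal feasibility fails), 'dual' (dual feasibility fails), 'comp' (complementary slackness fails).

Gradient of f: grad f(x) = Q x + c = (-2, -1)
Constraint values g_i(x) = a_i^T x - b_i:
  g_1((-2, -3)) = 0
Stationarity residual: grad f(x) + sum_i lambda_i a_i = (-2, -1)
  -> stationarity FAILS
Primal feasibility (all g_i <= 0): OK
Dual feasibility (all lambda_i >= 0): OK
Complementary slackness (lambda_i * g_i(x) = 0 for all i): OK

Verdict: the first failing condition is stationarity -> stat.

stat


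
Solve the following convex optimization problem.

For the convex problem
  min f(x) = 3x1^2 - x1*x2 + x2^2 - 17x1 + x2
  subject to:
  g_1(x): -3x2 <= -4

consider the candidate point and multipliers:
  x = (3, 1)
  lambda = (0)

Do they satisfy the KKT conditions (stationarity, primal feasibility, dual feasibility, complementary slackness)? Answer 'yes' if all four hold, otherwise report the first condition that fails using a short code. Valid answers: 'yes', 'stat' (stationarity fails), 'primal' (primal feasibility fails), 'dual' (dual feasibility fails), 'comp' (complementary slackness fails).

Gradient of f: grad f(x) = Q x + c = (0, 0)
Constraint values g_i(x) = a_i^T x - b_i:
  g_1((3, 1)) = 1
Stationarity residual: grad f(x) + sum_i lambda_i a_i = (0, 0)
  -> stationarity OK
Primal feasibility (all g_i <= 0): FAILS
Dual feasibility (all lambda_i >= 0): OK
Complementary slackness (lambda_i * g_i(x) = 0 for all i): OK

Verdict: the first failing condition is primal_feasibility -> primal.

primal


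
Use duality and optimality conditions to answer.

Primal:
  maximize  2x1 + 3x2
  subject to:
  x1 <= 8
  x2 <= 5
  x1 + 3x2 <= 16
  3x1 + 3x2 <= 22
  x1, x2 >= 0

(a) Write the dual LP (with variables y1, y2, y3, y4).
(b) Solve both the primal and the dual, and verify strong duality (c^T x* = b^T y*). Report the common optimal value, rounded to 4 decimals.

The standard primal-dual pair for 'max c^T x s.t. A x <= b, x >= 0' is:
  Dual:  min b^T y  s.t.  A^T y >= c,  y >= 0.

So the dual LP is:
  minimize  8y1 + 5y2 + 16y3 + 22y4
  subject to:
    y1 + y3 + 3y4 >= 2
    y2 + 3y3 + 3y4 >= 3
    y1, y2, y3, y4 >= 0

Solving the primal: x* = (3, 4.3333).
  primal value c^T x* = 19.
Solving the dual: y* = (0, 0, 0.5, 0.5).
  dual value b^T y* = 19.
Strong duality: c^T x* = b^T y*. Confirmed.

19


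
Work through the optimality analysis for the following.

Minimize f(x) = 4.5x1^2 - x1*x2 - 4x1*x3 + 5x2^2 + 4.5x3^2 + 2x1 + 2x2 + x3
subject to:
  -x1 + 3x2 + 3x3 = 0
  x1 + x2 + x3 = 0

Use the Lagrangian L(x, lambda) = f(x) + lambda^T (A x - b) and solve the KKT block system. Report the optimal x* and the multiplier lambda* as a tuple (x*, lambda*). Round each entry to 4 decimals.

Form the Lagrangian:
  L(x, lambda) = (1/2) x^T Q x + c^T x + lambda^T (A x - b)
Stationarity (grad_x L = 0): Q x + c + A^T lambda = 0.
Primal feasibility: A x = b.

This gives the KKT block system:
  [ Q   A^T ] [ x     ]   [-c ]
  [ A    0  ] [ lambda ] = [ b ]

Solving the linear system:
  x*      = (0, -0.0526, 0.0526)
  lambda* = (0.0921, -1.75)
  f(x*)   = -0.0263

x* = (0, -0.0526, 0.0526), lambda* = (0.0921, -1.75)


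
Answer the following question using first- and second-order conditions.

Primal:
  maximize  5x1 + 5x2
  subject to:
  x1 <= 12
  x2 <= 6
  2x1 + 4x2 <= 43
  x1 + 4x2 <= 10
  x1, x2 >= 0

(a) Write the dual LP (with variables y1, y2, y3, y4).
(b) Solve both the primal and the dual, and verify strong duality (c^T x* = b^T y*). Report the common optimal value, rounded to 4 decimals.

The standard primal-dual pair for 'max c^T x s.t. A x <= b, x >= 0' is:
  Dual:  min b^T y  s.t.  A^T y >= c,  y >= 0.

So the dual LP is:
  minimize  12y1 + 6y2 + 43y3 + 10y4
  subject to:
    y1 + 2y3 + y4 >= 5
    y2 + 4y3 + 4y4 >= 5
    y1, y2, y3, y4 >= 0

Solving the primal: x* = (10, 0).
  primal value c^T x* = 50.
Solving the dual: y* = (0, 0, 0, 5).
  dual value b^T y* = 50.
Strong duality: c^T x* = b^T y*. Confirmed.

50


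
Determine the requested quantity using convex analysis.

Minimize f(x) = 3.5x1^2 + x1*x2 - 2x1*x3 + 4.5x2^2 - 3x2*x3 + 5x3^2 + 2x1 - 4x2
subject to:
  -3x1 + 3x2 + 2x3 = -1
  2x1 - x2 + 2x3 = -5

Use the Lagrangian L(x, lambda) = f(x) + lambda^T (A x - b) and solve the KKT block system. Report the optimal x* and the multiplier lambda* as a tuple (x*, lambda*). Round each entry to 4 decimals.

Form the Lagrangian:
  L(x, lambda) = (1/2) x^T Q x + c^T x + lambda^T (A x - b)
Stationarity (grad_x L = 0): Q x + c + A^T lambda = 0.
Primal feasibility: A x = b.

This gives the KKT block system:
  [ Q   A^T ] [ x     ]   [-c ]
  [ A    0  ] [ lambda ] = [ b ]

Solving the linear system:
  x*      = (-1.0032, -0.254, -1.6238)
  lambda* = (2.2882, 4.4466)
  f(x*)   = 11.7655

x* = (-1.0032, -0.254, -1.6238), lambda* = (2.2882, 4.4466)


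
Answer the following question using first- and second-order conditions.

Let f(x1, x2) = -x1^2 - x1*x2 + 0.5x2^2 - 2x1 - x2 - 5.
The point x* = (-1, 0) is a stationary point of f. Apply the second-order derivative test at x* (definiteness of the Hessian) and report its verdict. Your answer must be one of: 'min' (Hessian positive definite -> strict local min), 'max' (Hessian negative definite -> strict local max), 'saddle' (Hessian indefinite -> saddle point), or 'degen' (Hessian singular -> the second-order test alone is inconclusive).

Compute the Hessian H = grad^2 f:
  H = [[-2, -1], [-1, 1]]
Verify stationarity: grad f(x*) = H x* + g = (0, 0).
Eigenvalues of H: -2.3028, 1.3028.
Eigenvalues have mixed signs, so H is indefinite -> x* is a saddle point.

saddle


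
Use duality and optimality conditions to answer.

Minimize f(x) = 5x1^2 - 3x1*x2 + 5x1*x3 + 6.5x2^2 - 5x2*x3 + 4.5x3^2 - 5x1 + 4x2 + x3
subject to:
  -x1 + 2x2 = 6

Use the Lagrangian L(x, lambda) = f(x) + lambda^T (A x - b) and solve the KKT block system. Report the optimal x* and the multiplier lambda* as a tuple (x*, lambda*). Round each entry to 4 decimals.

Form the Lagrangian:
  L(x, lambda) = (1/2) x^T Q x + c^T x + lambda^T (A x - b)
Stationarity (grad_x L = 0): Q x + c + A^T lambda = 0.
Primal feasibility: A x = b.

This gives the KKT block system:
  [ Q   A^T ] [ x     ]   [-c ]
  [ A    0  ] [ lambda ] = [ b ]

Solving the linear system:
  x*      = (-1.1919, 2.4041, 1.8866)
  lambda* = (-14.6977)
  f(x*)   = 52.8241

x* = (-1.1919, 2.4041, 1.8866), lambda* = (-14.6977)


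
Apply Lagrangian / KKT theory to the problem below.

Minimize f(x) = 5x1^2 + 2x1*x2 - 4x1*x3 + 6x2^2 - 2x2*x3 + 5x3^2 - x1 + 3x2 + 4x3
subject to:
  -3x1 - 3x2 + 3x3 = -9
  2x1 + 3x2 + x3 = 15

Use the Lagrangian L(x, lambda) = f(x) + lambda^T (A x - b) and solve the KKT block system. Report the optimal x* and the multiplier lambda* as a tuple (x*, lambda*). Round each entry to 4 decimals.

Form the Lagrangian:
  L(x, lambda) = (1/2) x^T Q x + c^T x + lambda^T (A x - b)
Stationarity (grad_x L = 0): Q x + c + A^T lambda = 0.
Primal feasibility: A x = b.

This gives the KKT block system:
  [ Q   A^T ] [ x     ]   [-c ]
  [ A    0  ] [ lambda ] = [ b ]

Solving the linear system:
  x*      = (2.7429, 2.4429, 2.1857)
  lambda* = (0.2857, -10.8571)
  f(x*)   = 89.3786

x* = (2.7429, 2.4429, 2.1857), lambda* = (0.2857, -10.8571)


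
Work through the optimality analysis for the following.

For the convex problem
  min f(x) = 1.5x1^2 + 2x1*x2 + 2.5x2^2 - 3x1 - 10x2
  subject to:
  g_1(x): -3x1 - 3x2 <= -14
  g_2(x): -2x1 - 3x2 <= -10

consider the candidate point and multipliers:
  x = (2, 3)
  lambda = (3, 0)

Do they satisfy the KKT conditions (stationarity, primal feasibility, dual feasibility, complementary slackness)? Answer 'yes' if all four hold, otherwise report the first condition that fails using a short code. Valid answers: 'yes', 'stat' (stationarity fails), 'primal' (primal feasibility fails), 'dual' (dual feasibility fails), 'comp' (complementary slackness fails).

Gradient of f: grad f(x) = Q x + c = (9, 9)
Constraint values g_i(x) = a_i^T x - b_i:
  g_1((2, 3)) = -1
  g_2((2, 3)) = -3
Stationarity residual: grad f(x) + sum_i lambda_i a_i = (0, 0)
  -> stationarity OK
Primal feasibility (all g_i <= 0): OK
Dual feasibility (all lambda_i >= 0): OK
Complementary slackness (lambda_i * g_i(x) = 0 for all i): FAILS

Verdict: the first failing condition is complementary_slackness -> comp.

comp


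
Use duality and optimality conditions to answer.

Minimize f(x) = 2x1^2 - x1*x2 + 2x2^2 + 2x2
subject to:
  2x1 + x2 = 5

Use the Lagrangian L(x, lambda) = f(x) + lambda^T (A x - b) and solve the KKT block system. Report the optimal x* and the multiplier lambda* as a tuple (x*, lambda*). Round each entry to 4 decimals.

Form the Lagrangian:
  L(x, lambda) = (1/2) x^T Q x + c^T x + lambda^T (A x - b)
Stationarity (grad_x L = 0): Q x + c + A^T lambda = 0.
Primal feasibility: A x = b.

This gives the KKT block system:
  [ Q   A^T ] [ x     ]   [-c ]
  [ A    0  ] [ lambda ] = [ b ]

Solving the linear system:
  x*      = (2.0417, 0.9167)
  lambda* = (-3.625)
  f(x*)   = 9.9792

x* = (2.0417, 0.9167), lambda* = (-3.625)


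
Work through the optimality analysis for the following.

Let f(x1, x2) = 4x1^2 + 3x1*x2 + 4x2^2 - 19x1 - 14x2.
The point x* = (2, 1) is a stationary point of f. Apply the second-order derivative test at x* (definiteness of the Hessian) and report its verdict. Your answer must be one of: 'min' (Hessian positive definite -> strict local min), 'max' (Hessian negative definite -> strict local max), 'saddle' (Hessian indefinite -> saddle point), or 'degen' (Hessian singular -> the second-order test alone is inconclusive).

Compute the Hessian H = grad^2 f:
  H = [[8, 3], [3, 8]]
Verify stationarity: grad f(x*) = H x* + g = (0, 0).
Eigenvalues of H: 5, 11.
Both eigenvalues > 0, so H is positive definite -> x* is a strict local min.

min


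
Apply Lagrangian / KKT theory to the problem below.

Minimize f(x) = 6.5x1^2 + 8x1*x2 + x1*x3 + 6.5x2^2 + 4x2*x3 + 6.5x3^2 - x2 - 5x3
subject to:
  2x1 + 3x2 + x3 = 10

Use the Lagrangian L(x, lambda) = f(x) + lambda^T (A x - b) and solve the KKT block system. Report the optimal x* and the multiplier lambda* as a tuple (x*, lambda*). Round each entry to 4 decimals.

Form the Lagrangian:
  L(x, lambda) = (1/2) x^T Q x + c^T x + lambda^T (A x - b)
Stationarity (grad_x L = 0): Q x + c + A^T lambda = 0.
Primal feasibility: A x = b.

This gives the KKT block system:
  [ Q   A^T ] [ x     ]   [-c ]
  [ A    0  ] [ lambda ] = [ b ]

Solving the linear system:
  x*      = (0.2854, 2.9679, 0.5256)
  lambda* = (-13.9893)
  f(x*)   = 67.1486

x* = (0.2854, 2.9679, 0.5256), lambda* = (-13.9893)


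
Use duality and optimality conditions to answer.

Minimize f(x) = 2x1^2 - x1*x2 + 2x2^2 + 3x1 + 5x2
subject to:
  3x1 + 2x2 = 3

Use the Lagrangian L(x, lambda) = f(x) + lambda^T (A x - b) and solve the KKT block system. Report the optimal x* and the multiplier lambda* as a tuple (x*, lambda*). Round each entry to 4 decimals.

Form the Lagrangian:
  L(x, lambda) = (1/2) x^T Q x + c^T x + lambda^T (A x - b)
Stationarity (grad_x L = 0): Q x + c + A^T lambda = 0.
Primal feasibility: A x = b.

This gives the KKT block system:
  [ Q   A^T ] [ x     ]   [-c ]
  [ A    0  ] [ lambda ] = [ b ]

Solving the linear system:
  x*      = (0.9375, 0.0938)
  lambda* = (-2.2188)
  f(x*)   = 4.9688

x* = (0.9375, 0.0938), lambda* = (-2.2188)


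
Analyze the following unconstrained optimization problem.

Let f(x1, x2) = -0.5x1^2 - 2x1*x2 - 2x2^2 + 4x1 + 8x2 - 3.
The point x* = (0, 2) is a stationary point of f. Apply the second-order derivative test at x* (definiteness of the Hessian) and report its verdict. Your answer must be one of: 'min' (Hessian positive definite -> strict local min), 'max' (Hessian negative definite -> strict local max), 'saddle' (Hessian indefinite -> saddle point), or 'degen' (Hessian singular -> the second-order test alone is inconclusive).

Compute the Hessian H = grad^2 f:
  H = [[-1, -2], [-2, -4]]
Verify stationarity: grad f(x*) = H x* + g = (0, 0).
Eigenvalues of H: -5, 0.
H has a zero eigenvalue (singular; negative semidefinite but not definite), so H is neither positive definite, negative definite, nor indefinite. The second-order test alone is inconclusive -> degen.
(Indeed, f is constant along the null direction of H through x*, so x* is not a strict local extremum.)

degen


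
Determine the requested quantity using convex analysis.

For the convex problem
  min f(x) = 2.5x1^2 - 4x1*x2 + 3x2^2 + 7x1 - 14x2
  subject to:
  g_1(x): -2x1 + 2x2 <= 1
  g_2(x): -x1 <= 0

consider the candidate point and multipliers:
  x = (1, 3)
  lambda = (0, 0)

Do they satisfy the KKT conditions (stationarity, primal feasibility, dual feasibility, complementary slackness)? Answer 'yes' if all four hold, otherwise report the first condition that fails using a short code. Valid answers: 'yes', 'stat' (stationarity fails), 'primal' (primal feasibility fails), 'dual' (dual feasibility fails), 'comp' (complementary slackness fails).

Gradient of f: grad f(x) = Q x + c = (0, 0)
Constraint values g_i(x) = a_i^T x - b_i:
  g_1((1, 3)) = 3
  g_2((1, 3)) = -1
Stationarity residual: grad f(x) + sum_i lambda_i a_i = (0, 0)
  -> stationarity OK
Primal feasibility (all g_i <= 0): FAILS
Dual feasibility (all lambda_i >= 0): OK
Complementary slackness (lambda_i * g_i(x) = 0 for all i): OK

Verdict: the first failing condition is primal_feasibility -> primal.

primal


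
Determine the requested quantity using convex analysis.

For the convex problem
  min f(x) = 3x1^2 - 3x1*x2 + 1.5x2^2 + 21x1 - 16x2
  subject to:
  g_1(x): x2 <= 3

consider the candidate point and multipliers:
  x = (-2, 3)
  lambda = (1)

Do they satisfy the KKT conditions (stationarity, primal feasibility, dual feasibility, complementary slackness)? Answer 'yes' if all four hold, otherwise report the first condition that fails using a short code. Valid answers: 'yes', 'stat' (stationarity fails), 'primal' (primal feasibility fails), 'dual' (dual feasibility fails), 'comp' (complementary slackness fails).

Gradient of f: grad f(x) = Q x + c = (0, -1)
Constraint values g_i(x) = a_i^T x - b_i:
  g_1((-2, 3)) = 0
Stationarity residual: grad f(x) + sum_i lambda_i a_i = (0, 0)
  -> stationarity OK
Primal feasibility (all g_i <= 0): OK
Dual feasibility (all lambda_i >= 0): OK
Complementary slackness (lambda_i * g_i(x) = 0 for all i): OK

Verdict: yes, KKT holds.

yes


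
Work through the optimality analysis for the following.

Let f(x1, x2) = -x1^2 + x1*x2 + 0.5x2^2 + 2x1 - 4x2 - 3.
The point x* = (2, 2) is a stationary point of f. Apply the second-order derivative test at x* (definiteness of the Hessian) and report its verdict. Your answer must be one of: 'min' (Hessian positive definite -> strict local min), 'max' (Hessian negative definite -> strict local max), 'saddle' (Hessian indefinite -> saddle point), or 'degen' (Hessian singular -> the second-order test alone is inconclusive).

Compute the Hessian H = grad^2 f:
  H = [[-2, 1], [1, 1]]
Verify stationarity: grad f(x*) = H x* + g = (0, 0).
Eigenvalues of H: -2.3028, 1.3028.
Eigenvalues have mixed signs, so H is indefinite -> x* is a saddle point.

saddle


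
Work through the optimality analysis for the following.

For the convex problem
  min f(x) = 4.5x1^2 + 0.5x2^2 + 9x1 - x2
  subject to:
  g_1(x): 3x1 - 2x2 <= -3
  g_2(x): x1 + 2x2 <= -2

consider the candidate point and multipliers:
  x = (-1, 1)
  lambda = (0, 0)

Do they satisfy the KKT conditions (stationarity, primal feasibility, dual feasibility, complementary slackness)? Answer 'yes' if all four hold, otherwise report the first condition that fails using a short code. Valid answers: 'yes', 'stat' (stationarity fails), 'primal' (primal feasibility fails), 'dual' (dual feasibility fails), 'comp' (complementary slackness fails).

Gradient of f: grad f(x) = Q x + c = (0, 0)
Constraint values g_i(x) = a_i^T x - b_i:
  g_1((-1, 1)) = -2
  g_2((-1, 1)) = 3
Stationarity residual: grad f(x) + sum_i lambda_i a_i = (0, 0)
  -> stationarity OK
Primal feasibility (all g_i <= 0): FAILS
Dual feasibility (all lambda_i >= 0): OK
Complementary slackness (lambda_i * g_i(x) = 0 for all i): OK

Verdict: the first failing condition is primal_feasibility -> primal.

primal
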